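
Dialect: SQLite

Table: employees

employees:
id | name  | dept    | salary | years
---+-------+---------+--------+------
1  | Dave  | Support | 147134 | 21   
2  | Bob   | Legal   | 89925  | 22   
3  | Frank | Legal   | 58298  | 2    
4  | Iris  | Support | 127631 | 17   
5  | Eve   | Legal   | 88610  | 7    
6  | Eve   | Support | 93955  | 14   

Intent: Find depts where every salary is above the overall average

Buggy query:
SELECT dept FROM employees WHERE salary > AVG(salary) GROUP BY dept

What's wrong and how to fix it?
Bug: WHERE evaluates per row before aggregation, so AVG() is unavailable

Fix: Use a subquery for AVG and a HAVING MIN(...) filter so the condition holds for every row in the group

Corrected query:
SELECT dept FROM employees GROUP BY dept HAVING MIN(salary) > (SELECT AVG(salary) FROM employees)

Result:
(no rows)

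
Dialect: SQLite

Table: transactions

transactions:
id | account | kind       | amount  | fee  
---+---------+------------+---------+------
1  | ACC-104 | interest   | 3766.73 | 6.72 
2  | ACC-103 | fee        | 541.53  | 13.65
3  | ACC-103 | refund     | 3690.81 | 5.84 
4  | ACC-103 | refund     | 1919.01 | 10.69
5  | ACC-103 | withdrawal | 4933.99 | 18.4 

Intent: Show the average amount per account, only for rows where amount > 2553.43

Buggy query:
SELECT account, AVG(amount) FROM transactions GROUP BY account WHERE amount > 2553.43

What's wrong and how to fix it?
Bug: Row-level WHERE must come before GROUP BY in the clause order

Fix: Move the WHERE clause before GROUP BY

Corrected query:
SELECT account, AVG(amount) FROM transactions WHERE amount > 2553.43 GROUP BY account

Result:
account | AVG(amount)
--------+------------
ACC-103 | 4312.4     
ACC-104 | 3766.73    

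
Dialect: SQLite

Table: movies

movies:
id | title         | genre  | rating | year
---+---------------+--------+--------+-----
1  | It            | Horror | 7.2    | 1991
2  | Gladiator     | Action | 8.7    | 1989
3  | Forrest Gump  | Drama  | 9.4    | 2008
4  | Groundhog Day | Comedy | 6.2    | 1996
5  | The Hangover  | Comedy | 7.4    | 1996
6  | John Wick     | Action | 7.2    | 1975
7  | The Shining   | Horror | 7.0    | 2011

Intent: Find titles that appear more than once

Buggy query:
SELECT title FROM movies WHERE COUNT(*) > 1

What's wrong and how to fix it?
Bug: COUNT(*) is an aggregate and cannot be used in WHERE

Fix: Group first, then use HAVING for the count condition

Corrected query:
SELECT title FROM movies GROUP BY title HAVING COUNT(*) > 1

Result:
(no rows)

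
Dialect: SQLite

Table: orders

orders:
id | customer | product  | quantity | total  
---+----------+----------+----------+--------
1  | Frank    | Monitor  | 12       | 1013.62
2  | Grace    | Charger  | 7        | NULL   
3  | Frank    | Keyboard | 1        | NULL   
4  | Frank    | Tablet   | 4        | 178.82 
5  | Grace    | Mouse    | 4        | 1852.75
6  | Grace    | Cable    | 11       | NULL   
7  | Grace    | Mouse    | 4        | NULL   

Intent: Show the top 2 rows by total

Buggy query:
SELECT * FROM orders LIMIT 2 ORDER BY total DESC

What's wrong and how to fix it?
Bug: LIMIT must come after ORDER BY

Fix: Swap the clauses: ORDER BY first, then LIMIT

Corrected query:
SELECT * FROM orders ORDER BY total DESC LIMIT 2

Result:
id | customer | product | quantity | total  
---+----------+---------+----------+--------
5  | Grace    | Mouse   | 4        | 1852.75
1  | Frank    | Monitor | 12       | 1013.62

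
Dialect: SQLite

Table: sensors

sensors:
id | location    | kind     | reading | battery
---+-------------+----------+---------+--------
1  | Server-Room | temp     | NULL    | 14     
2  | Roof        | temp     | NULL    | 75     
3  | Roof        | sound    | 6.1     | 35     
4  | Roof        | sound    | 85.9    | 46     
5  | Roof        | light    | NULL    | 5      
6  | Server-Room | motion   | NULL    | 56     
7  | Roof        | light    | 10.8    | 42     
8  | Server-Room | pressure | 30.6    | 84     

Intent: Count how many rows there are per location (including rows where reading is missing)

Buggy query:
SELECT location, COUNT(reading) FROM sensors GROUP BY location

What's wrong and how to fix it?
Bug: COUNT(column) counts non-NULL values only; rows with NULL reading aren't counted

Fix: Use COUNT(*) to count all rows regardless of NULL

Corrected query:
SELECT location, COUNT(*) FROM sensors GROUP BY location

Result:
location    | COUNT(*)
------------+---------
Roof        | 5       
Server-Room | 3       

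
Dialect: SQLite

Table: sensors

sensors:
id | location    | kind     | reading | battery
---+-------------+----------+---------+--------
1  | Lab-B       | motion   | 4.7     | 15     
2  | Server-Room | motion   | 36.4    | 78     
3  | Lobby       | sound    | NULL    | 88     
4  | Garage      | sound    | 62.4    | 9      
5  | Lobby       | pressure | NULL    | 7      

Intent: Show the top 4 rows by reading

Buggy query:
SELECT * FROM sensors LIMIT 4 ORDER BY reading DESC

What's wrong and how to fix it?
Bug: LIMIT must come after ORDER BY

Fix: Swap the clauses: ORDER BY first, then LIMIT

Corrected query:
SELECT * FROM sensors ORDER BY reading DESC LIMIT 4

Result:
id | location    | kind   | reading | battery
---+-------------+--------+---------+--------
4  | Garage      | sound  | 62.4    | 9      
2  | Server-Room | motion | 36.4    | 78     
1  | Lab-B       | motion | 4.7     | 15     
3  | Lobby       | sound  | NULL    | 88     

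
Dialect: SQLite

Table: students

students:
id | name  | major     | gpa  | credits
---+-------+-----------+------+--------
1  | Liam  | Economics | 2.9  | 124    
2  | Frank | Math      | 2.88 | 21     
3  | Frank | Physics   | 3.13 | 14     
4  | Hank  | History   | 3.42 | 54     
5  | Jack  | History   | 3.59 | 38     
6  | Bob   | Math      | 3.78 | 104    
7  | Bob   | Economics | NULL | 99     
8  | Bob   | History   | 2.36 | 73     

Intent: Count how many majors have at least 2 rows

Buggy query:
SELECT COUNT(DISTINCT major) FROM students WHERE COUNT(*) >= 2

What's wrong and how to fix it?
Bug: COUNT(*) cannot appear in WHERE; the per-group count doesn't exist yet

Fix: Group first with HAVING COUNT(*) >= 2, then COUNT the resulting groups

Corrected query:
SELECT COUNT(*) FROM (SELECT major FROM students GROUP BY major HAVING COUNT(*) >= 2)

Result:
COUNT(*)
--------
3       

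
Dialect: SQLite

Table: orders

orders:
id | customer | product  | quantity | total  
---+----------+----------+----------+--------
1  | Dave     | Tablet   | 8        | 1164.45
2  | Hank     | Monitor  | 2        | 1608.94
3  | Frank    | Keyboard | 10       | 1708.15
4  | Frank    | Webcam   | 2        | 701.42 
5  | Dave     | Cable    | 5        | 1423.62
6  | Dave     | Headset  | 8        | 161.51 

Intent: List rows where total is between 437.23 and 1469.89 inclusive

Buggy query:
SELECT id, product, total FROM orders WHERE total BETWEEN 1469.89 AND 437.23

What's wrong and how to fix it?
Bug: The bounds are reversed; BETWEEN a AND b requires a <= b to match anything

Fix: Write BETWEEN 437.23 AND 1469.89

Corrected query:
SELECT id, product, total FROM orders WHERE total BETWEEN 437.23 AND 1469.89

Result:
id | product | total  
---+---------+--------
1  | Tablet  | 1164.45
4  | Webcam  | 701.42 
5  | Cable   | 1423.62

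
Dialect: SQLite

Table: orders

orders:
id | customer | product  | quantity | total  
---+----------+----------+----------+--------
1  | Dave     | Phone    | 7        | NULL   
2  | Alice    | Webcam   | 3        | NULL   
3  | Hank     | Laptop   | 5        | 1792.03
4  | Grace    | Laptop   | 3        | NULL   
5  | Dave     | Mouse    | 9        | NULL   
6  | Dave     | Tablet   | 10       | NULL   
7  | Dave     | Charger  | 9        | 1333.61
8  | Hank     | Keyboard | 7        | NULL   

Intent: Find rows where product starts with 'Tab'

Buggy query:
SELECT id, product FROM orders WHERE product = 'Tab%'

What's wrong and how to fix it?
Bug: '=' compares the literal string including the % character; pattern matching needs LIKE

Fix: Use LIKE for wildcard pattern matching

Corrected query:
SELECT id, product FROM orders WHERE product LIKE 'Tab%'

Result:
id | product
---+--------
6  | Tablet 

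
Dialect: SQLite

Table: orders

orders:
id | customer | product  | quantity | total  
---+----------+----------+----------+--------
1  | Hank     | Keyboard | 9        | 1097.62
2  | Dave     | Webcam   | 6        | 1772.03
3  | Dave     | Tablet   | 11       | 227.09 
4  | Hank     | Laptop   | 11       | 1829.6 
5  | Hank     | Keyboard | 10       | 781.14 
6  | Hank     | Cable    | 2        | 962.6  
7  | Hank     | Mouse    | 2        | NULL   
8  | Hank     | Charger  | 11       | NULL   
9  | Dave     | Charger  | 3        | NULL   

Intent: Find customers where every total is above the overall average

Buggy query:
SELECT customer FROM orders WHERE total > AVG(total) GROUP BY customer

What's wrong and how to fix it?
Bug: WHERE evaluates per row before aggregation, so AVG() is unavailable

Fix: Compute the overall average in a scalar subquery and compare each group's MIN against it in HAVING

Corrected query:
SELECT customer FROM orders GROUP BY customer HAVING MIN(total) > (SELECT AVG(total) FROM orders)

Result:
(no rows)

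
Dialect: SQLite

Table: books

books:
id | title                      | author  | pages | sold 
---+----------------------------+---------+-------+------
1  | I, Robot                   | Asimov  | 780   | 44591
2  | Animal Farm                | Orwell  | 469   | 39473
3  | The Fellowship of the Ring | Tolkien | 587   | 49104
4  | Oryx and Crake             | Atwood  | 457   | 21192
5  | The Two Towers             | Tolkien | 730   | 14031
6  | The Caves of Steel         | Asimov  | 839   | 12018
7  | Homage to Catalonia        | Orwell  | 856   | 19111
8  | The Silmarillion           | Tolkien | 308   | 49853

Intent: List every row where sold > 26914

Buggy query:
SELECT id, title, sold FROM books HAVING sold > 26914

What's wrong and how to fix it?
Bug: HAVING filters the output of aggregation, but this query has no GROUP BY and no aggregate functions, so SQLite rejects it (HAVING clause on a non-aggregate query); the condition here is per row

Fix: Replace HAVING with WHERE since the condition applies to individual rows

Corrected query:
SELECT id, title, sold FROM books WHERE sold > 26914

Result:
id | title                      | sold 
---+----------------------------+------
1  | I, Robot                   | 44591
2  | Animal Farm                | 39473
3  | The Fellowship of the Ring | 49104
8  | The Silmarillion           | 49853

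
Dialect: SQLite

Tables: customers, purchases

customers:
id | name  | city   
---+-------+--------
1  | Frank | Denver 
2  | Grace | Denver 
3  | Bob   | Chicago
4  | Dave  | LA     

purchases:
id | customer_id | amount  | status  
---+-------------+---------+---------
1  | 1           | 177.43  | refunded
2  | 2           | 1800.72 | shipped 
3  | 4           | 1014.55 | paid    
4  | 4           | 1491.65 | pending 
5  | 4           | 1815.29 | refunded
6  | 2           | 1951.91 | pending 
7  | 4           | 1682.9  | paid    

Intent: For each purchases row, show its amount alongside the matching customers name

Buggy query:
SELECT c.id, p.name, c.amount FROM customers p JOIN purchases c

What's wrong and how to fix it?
Bug: JOIN with no ON clause produces a cartesian product; every purchases row pairs with every customers row

Fix: Add ON c.customer_id = p.id to the JOIN

Corrected query:
SELECT c.id, p.name, c.amount FROM customers p JOIN purchases c ON c.customer_id = p.id

Result:
id | name  | amount 
---+-------+--------
1  | Frank | 177.43 
2  | Grace | 1800.72
3  | Dave  | 1014.55
4  | Dave  | 1491.65
5  | Dave  | 1815.29
6  | Grace | 1951.91
7  | Dave  | 1682.9 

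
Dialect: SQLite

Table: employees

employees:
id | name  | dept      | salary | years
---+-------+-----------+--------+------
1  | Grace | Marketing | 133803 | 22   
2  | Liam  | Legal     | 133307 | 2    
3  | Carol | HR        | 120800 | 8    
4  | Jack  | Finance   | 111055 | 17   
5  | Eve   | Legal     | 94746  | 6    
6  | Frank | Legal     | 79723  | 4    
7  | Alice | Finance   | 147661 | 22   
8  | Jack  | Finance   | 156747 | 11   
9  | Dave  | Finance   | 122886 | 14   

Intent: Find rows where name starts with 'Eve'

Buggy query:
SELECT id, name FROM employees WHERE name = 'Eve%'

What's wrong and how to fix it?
Bug: '=' compares the literal string including the % character; pattern matching needs LIKE

Fix: Use LIKE for wildcard pattern matching

Corrected query:
SELECT id, name FROM employees WHERE name LIKE 'Eve%'

Result:
id | name
---+-----
5  | Eve 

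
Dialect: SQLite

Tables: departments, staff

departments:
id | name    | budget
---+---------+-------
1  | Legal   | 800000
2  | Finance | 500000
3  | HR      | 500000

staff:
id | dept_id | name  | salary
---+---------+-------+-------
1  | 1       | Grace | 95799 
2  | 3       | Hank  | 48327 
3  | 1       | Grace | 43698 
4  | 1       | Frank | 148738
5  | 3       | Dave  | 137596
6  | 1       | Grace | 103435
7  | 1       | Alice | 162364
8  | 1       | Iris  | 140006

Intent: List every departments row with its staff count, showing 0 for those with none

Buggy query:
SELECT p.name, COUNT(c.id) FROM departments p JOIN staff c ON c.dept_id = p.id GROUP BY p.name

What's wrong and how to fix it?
Bug: An inner join excludes parents with zero children

Fix: Use LEFT JOIN so parents without children still appear (COUNT(c.id) gives 0)

Corrected query:
SELECT p.name, COUNT(c.id) FROM departments p LEFT JOIN staff c ON c.dept_id = p.id GROUP BY p.name

Result:
name    | COUNT(c.id)
--------+------------
Finance | 0          
HR      | 2          
Legal   | 6          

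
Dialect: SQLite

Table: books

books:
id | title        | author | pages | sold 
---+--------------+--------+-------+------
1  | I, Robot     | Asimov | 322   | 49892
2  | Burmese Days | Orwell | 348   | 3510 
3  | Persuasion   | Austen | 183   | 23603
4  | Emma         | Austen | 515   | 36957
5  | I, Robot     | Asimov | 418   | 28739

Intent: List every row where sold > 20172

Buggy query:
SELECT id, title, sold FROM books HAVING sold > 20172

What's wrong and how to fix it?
Bug: HAVING filters the output of aggregation, but this query has no GROUP BY and no aggregate functions, so SQLite rejects it (HAVING clause on a non-aggregate query); the condition here is per row

Fix: Use WHERE for row-level filtering

Corrected query:
SELECT id, title, sold FROM books WHERE sold > 20172

Result:
id | title      | sold 
---+------------+------
1  | I, Robot   | 49892
3  | Persuasion | 23603
4  | Emma       | 36957
5  | I, Robot   | 28739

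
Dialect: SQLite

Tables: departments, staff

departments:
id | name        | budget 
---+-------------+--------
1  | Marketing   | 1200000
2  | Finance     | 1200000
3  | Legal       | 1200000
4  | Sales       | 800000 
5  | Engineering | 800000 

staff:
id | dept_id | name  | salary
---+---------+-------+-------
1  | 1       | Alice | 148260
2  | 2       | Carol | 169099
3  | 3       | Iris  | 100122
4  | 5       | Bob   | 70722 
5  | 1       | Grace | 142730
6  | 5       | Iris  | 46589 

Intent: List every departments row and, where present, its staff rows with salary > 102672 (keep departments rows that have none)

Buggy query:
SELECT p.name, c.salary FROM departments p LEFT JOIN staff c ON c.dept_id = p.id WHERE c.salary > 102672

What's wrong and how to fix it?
Bug: A WHERE condition on the right-hand table after LEFT JOIN drops unmatched parents

Fix: Move the right-table condition into the ON clause so unmatched parents are kept

Corrected query:
SELECT p.name, c.salary FROM departments p LEFT JOIN staff c ON c.dept_id = p.id AND c.salary > 102672

Result:
name        | salary
------------+-------
Marketing   | 142730
Marketing   | 148260
Finance     | 169099
Legal       | NULL  
Sales       | NULL  
Engineering | NULL  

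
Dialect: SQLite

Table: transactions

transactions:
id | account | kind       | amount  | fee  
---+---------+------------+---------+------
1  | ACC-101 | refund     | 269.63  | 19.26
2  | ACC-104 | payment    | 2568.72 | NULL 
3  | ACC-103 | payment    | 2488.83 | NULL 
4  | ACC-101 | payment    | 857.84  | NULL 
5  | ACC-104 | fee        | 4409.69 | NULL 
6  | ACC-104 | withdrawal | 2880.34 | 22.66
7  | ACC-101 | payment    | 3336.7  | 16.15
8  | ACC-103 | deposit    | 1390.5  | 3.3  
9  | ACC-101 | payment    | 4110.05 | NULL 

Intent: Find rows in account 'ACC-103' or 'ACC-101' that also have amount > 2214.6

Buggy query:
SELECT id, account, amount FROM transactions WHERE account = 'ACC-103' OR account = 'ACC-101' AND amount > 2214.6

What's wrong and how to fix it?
Bug: Without parentheses, AND is evaluated before OR, so the amount filter only applies to the 'ACC-101' branch

Fix: Group the OR with parentheses (or use IN), then AND the threshold

Corrected query:
SELECT id, account, amount FROM transactions WHERE (account = 'ACC-103' OR account = 'ACC-101') AND amount > 2214.6

Result:
id | account | amount 
---+---------+--------
3  | ACC-103 | 2488.83
7  | ACC-101 | 3336.7 
9  | ACC-101 | 4110.05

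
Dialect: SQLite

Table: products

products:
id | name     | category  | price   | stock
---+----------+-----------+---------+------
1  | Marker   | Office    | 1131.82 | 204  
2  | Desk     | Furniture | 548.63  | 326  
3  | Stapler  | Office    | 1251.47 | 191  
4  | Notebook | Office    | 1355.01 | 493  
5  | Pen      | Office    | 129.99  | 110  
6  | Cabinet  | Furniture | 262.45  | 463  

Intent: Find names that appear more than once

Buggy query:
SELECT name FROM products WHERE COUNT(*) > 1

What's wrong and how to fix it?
Bug: WHERE can't reference COUNT(*); aggregates are computed after WHERE

Fix: GROUP BY name, then filter groups with HAVING COUNT(*) > 1

Corrected query:
SELECT name FROM products GROUP BY name HAVING COUNT(*) > 1

Result:
(no rows)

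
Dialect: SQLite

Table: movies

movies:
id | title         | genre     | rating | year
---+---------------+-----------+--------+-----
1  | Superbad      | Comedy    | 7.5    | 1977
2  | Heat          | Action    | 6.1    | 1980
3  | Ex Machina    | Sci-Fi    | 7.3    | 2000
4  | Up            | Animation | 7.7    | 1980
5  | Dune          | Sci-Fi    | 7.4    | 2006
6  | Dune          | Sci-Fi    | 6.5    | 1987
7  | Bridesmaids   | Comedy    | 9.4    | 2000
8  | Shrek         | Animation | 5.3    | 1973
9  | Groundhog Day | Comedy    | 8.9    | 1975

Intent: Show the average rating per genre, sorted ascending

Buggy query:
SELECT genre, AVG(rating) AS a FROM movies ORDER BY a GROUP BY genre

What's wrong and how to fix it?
Bug: ORDER BY appears before GROUP BY; SQL clause order requires GROUP BY first

Fix: Move ORDER BY to the end, after GROUP BY

Corrected query:
SELECT genre, AVG(rating) AS a FROM movies GROUP BY genre ORDER BY a

Result:
genre     | a       
----------+---------
Action    | 6.1     
Animation | 6.5     
Sci-Fi    | 7.066667
Comedy    | 8.6     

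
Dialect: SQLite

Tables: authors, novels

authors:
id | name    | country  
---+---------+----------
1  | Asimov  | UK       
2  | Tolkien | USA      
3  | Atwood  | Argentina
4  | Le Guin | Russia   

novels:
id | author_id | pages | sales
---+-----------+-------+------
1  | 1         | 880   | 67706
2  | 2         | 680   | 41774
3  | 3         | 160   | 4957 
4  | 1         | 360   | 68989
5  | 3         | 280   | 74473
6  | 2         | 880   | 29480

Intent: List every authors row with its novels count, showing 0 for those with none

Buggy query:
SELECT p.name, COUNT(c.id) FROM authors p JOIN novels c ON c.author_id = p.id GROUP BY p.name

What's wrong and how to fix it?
Bug: An inner join excludes parents with zero children

Fix: Switch to LEFT JOIN to retain unmatched parent rows

Corrected query:
SELECT p.name, COUNT(c.id) FROM authors p LEFT JOIN novels c ON c.author_id = p.id GROUP BY p.name

Result:
name    | COUNT(c.id)
--------+------------
Asimov  | 2          
Atwood  | 2          
Le Guin | 0          
Tolkien | 2          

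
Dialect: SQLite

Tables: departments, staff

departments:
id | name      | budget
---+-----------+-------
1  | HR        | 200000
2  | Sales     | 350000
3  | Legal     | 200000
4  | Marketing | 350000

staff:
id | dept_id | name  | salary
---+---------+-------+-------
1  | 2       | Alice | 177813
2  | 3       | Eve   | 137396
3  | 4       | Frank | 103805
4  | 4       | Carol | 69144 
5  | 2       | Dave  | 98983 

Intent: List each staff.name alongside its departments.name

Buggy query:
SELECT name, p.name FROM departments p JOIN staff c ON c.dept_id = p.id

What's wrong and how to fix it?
Bug: Both tables have a 'name' column; the unqualified reference is ambiguous

Fix: Prefix ambiguous columns with the table alias

Corrected query:
SELECT c.name, p.name FROM departments p JOIN staff c ON c.dept_id = p.id

Result:
name  | name     
------+----------
Alice | Sales    
Eve   | Legal    
Frank | Marketing
Carol | Marketing
Dave  | Sales    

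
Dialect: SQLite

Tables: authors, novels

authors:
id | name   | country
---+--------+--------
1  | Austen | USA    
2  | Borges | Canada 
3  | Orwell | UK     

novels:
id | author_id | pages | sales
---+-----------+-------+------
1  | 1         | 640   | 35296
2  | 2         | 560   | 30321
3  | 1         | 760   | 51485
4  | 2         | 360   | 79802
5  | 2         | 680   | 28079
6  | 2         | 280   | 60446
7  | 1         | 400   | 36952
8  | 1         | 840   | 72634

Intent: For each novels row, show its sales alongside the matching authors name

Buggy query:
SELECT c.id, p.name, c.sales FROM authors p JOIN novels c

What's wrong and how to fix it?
Bug: Missing join condition: each novels row is matched to all authors rows instead of just its own

Fix: Add ON c.author_id = p.id to the JOIN

Corrected query:
SELECT c.id, p.name, c.sales FROM authors p JOIN novels c ON c.author_id = p.id

Result:
id | name   | sales
---+--------+------
1  | Austen | 35296
2  | Borges | 30321
3  | Austen | 51485
4  | Borges | 79802
5  | Borges | 28079
6  | Borges | 60446
7  | Austen | 36952
8  | Austen | 72634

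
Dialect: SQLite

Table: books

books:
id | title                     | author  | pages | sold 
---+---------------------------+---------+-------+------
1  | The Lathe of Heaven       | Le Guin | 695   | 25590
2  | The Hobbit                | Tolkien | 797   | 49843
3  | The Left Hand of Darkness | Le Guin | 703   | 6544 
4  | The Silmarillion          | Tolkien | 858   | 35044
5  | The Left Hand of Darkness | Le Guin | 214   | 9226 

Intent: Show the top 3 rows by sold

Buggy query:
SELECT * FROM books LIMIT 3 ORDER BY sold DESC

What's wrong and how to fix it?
Bug: ORDER BY cannot follow LIMIT; LIMIT is the final clause

Fix: Swap the clauses: ORDER BY first, then LIMIT

Corrected query:
SELECT * FROM books ORDER BY sold DESC LIMIT 3

Result:
id | title               | author  | pages | sold 
---+---------------------+---------+-------+------
2  | The Hobbit          | Tolkien | 797   | 49843
4  | The Silmarillion    | Tolkien | 858   | 35044
1  | The Lathe of Heaven | Le Guin | 695   | 25590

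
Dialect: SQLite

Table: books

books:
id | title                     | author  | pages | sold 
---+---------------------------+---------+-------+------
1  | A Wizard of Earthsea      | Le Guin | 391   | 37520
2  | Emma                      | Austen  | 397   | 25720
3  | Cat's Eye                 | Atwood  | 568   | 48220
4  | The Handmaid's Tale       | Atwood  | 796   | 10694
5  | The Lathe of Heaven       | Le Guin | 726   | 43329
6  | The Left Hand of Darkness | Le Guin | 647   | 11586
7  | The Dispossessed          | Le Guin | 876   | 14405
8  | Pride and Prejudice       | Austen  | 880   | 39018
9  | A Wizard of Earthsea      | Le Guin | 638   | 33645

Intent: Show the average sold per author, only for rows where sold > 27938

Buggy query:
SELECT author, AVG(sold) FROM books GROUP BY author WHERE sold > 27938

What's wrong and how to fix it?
Bug: Row-level WHERE must come before GROUP BY in the clause order

Fix: Place WHERE between FROM and GROUP BY

Corrected query:
SELECT author, AVG(sold) FROM books WHERE sold > 27938 GROUP BY author

Result:
author  | AVG(sold)   
--------+-------------
Atwood  | 48220       
Austen  | 39018       
Le Guin | 38164.666667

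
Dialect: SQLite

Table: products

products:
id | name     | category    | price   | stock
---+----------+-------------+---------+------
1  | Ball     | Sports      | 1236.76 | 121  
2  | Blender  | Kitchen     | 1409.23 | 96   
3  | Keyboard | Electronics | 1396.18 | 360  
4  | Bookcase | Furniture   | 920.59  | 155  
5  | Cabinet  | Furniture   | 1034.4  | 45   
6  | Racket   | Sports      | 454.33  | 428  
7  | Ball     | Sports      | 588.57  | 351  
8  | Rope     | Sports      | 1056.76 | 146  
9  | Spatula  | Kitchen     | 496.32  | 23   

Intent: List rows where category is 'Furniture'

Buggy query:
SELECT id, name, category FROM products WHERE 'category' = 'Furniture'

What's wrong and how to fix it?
Bug: 'category' in single quotes is a string literal, not the column; the comparison is literal-vs-literal and never true

Fix: Reference the column as category without single quotes

Corrected query:
SELECT id, name, category FROM products WHERE category = 'Furniture'

Result:
id | name     | category 
---+----------+----------
4  | Bookcase | Furniture
5  | Cabinet  | Furniture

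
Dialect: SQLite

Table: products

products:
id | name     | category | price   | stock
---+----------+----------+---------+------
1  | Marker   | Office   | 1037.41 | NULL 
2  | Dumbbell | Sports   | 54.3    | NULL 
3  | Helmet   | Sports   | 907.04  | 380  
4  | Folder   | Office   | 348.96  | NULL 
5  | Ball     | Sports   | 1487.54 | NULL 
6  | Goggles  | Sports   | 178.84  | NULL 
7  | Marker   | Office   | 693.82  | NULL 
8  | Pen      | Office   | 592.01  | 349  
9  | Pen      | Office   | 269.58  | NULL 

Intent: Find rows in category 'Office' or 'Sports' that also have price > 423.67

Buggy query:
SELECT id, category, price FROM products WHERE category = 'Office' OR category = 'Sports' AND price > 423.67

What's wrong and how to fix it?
Bug: AND binds tighter than OR, so this parses as category = 'Office' OR (category = 'Sports' AND price > 423.67)

Fix: Add parentheses around the OR so the AND applies to both alternatives

Corrected query:
SELECT id, category, price FROM products WHERE (category = 'Office' OR category = 'Sports') AND price > 423.67

Result:
id | category | price  
---+----------+--------
1  | Office   | 1037.41
3  | Sports   | 907.04 
5  | Sports   | 1487.54
7  | Office   | 693.82 
8  | Office   | 592.01 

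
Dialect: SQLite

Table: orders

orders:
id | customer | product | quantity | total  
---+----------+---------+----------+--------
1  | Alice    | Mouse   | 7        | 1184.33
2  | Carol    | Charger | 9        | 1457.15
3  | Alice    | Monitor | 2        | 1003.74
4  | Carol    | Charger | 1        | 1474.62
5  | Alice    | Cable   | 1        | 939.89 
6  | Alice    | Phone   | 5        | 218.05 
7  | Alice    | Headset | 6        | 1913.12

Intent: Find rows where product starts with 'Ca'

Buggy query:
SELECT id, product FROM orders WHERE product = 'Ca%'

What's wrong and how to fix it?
Bug: '=' compares the literal string including the % character; pattern matching needs LIKE

Fix: Use LIKE for wildcard pattern matching

Corrected query:
SELECT id, product FROM orders WHERE product LIKE 'Ca%'

Result:
id | product
---+--------
5  | Cable  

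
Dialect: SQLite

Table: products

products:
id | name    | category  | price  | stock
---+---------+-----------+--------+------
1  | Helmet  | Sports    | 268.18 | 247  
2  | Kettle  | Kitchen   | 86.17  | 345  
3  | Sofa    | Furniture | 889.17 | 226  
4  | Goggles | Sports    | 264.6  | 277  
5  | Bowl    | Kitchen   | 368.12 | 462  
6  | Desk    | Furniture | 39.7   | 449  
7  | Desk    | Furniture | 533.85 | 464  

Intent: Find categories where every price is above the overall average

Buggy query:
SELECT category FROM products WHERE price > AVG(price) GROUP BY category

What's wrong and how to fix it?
Bug: WHERE evaluates per row before aggregation, so AVG() is unavailable

Fix: Use a subquery for AVG and a HAVING MIN(...) filter so the condition holds for every row in the group

Corrected query:
SELECT category FROM products GROUP BY category HAVING MIN(price) > (SELECT AVG(price) FROM products)

Result:
(no rows)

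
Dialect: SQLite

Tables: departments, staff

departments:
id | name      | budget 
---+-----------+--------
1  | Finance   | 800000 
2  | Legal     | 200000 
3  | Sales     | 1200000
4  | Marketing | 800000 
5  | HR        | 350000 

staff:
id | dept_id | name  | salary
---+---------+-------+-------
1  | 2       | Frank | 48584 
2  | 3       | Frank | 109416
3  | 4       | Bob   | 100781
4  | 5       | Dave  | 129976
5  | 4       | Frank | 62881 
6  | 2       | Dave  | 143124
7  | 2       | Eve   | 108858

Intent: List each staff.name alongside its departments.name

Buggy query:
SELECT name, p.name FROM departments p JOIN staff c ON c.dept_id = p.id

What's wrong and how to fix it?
Bug: 'name' exists in both joined tables, so the database can't tell which one is meant

Fix: Prefix ambiguous columns with the table alias

Corrected query:
SELECT c.name, p.name FROM departments p JOIN staff c ON c.dept_id = p.id

Result:
name  | name     
------+----------
Frank | Legal    
Frank | Sales    
Bob   | Marketing
Dave  | HR       
Frank | Marketing
Dave  | Legal    
Eve   | Legal    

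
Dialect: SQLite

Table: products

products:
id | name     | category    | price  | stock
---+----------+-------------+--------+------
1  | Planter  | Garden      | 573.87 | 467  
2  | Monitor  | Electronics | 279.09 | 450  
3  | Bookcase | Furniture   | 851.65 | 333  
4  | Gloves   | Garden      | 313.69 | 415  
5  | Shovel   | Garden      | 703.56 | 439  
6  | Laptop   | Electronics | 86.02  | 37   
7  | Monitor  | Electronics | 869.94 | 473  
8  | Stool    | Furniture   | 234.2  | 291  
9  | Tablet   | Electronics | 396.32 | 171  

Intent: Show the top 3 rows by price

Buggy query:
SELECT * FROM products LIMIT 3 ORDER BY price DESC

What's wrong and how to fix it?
Bug: ORDER BY cannot follow LIMIT; LIMIT is the final clause

Fix: Sort with ORDER BY, then apply LIMIT

Corrected query:
SELECT * FROM products ORDER BY price DESC LIMIT 3

Result:
id | name     | category    | price  | stock
---+----------+-------------+--------+------
7  | Monitor  | Electronics | 869.94 | 473  
3  | Bookcase | Furniture   | 851.65 | 333  
5  | Shovel   | Garden      | 703.56 | 439  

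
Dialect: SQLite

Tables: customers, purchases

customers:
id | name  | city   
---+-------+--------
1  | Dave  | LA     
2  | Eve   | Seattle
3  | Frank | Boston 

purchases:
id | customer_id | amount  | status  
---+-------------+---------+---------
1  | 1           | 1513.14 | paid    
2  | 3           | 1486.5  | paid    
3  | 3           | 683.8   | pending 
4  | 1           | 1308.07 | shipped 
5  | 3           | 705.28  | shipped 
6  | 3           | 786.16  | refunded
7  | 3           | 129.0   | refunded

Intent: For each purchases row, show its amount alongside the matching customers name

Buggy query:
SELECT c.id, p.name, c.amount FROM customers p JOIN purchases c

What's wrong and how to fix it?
Bug: Missing join condition: each purchases row is matched to all customers rows instead of just its own

Fix: Specify the join condition linking the foreign key to the parent id

Corrected query:
SELECT c.id, p.name, c.amount FROM customers p JOIN purchases c ON c.customer_id = p.id

Result:
id | name  | amount 
---+-------+--------
1  | Dave  | 1513.14
2  | Frank | 1486.5 
3  | Frank | 683.8  
4  | Dave  | 1308.07
5  | Frank | 705.28 
6  | Frank | 786.16 
7  | Frank | 129    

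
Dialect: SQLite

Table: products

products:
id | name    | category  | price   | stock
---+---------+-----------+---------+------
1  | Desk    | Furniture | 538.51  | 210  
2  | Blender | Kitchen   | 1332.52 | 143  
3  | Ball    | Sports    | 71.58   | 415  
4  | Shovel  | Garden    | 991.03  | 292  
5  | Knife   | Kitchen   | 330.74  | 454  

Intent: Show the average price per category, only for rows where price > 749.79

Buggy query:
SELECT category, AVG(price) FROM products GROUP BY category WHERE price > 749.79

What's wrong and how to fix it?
Bug: Row-level WHERE must come before GROUP BY in the clause order

Fix: Move the WHERE clause before GROUP BY

Corrected query:
SELECT category, AVG(price) FROM products WHERE price > 749.79 GROUP BY category

Result:
category | AVG(price)
---------+-----------
Garden   | 991.03    
Kitchen  | 1332.52   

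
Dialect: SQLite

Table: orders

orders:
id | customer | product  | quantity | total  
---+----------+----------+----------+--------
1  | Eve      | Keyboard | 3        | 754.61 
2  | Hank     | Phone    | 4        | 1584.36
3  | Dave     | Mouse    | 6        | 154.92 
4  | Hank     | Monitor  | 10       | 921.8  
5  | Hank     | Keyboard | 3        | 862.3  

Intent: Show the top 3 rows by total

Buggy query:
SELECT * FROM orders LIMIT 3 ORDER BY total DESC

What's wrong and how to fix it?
Bug: LIMIT must come after ORDER BY

Fix: Sort with ORDER BY, then apply LIMIT

Corrected query:
SELECT * FROM orders ORDER BY total DESC LIMIT 3

Result:
id | customer | product  | quantity | total  
---+----------+----------+----------+--------
2  | Hank     | Phone    | 4        | 1584.36
4  | Hank     | Monitor  | 10       | 921.8  
5  | Hank     | Keyboard | 3        | 862.3  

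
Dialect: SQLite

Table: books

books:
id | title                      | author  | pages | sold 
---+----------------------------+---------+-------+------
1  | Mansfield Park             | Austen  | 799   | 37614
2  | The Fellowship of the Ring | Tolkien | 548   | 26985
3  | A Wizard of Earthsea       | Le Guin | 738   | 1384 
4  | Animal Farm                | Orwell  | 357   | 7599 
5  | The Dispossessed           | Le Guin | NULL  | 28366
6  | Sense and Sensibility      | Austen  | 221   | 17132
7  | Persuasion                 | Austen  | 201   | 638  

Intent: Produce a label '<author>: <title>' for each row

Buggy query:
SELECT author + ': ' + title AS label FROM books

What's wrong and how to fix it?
Bug: '+' is numeric addition; on text columns SQLite converts them to 0 instead of concatenating

Fix: Use the || operator for string concatenation

Corrected query:
SELECT author || ': ' || title AS label FROM books

Result:
label                              
-----------------------------------
Austen: Mansfield Park             
Tolkien: The Fellowship of the Ring
Le Guin: A Wizard of Earthsea      
Orwell: Animal Farm                
Le Guin: The Dispossessed          
Austen: Sense and Sensibility      
Austen: Persuasion                 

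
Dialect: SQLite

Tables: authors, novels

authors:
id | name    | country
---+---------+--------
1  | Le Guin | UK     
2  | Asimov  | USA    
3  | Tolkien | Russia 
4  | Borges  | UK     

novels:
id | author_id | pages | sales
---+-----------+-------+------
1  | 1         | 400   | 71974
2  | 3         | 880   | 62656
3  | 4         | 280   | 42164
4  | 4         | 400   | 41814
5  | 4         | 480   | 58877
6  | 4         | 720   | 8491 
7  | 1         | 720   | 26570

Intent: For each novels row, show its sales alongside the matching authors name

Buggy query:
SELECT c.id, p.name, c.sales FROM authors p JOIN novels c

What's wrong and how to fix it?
Bug: JOIN with no ON clause produces a cartesian product; every novels row pairs with every authors row

Fix: Add ON c.author_id = p.id to the JOIN

Corrected query:
SELECT c.id, p.name, c.sales FROM authors p JOIN novels c ON c.author_id = p.id

Result:
id | name    | sales
---+---------+------
1  | Le Guin | 71974
2  | Tolkien | 62656
3  | Borges  | 42164
4  | Borges  | 41814
5  | Borges  | 58877
6  | Borges  | 8491 
7  | Le Guin | 26570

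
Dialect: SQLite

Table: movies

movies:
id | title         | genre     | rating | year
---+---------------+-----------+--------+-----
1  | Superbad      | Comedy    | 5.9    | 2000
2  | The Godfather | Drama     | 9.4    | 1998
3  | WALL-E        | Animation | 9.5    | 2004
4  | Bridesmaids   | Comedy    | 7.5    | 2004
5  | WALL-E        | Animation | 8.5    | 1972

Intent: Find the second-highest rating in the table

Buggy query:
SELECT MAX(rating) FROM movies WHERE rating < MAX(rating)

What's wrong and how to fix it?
Bug: The inner MAX is an aggregate inside WHERE, which is not allowed

Fix: Put the inner MAX in a scalar subquery

Corrected query:
SELECT MAX(rating) FROM movies WHERE rating < (SELECT MAX(rating) FROM movies)

Result:
MAX(rating)
-----------
9.4        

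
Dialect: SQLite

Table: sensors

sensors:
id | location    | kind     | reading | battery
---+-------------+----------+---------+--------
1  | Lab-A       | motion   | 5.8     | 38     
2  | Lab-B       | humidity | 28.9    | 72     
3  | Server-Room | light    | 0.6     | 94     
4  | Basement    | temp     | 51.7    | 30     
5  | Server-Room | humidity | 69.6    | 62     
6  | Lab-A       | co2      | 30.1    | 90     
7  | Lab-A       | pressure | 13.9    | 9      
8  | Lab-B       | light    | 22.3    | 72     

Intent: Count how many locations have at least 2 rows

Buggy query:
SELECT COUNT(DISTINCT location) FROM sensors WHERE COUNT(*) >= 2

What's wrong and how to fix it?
Bug: WHERE filters individual rows, not groups, so a group-level COUNT is invalid there

Fix: Use a subquery that GROUPs and filters with HAVING, then count its rows

Corrected query:
SELECT COUNT(*) FROM (SELECT location FROM sensors GROUP BY location HAVING COUNT(*) >= 2)

Result:
COUNT(*)
--------
3       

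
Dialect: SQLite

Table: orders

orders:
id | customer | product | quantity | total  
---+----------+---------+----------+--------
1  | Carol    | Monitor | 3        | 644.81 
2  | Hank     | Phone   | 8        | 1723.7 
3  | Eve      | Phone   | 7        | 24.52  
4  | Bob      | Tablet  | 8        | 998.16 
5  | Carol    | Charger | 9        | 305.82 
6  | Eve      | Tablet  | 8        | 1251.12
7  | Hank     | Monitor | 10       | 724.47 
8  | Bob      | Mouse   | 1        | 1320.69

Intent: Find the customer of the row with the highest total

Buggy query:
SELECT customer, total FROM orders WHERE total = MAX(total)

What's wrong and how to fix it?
Bug: MAX(total) is an aggregate and cannot be used directly in WHERE

Fix: Wrap MAX in a scalar subquery so WHERE compares against a single value

Corrected query:
SELECT customer, total FROM orders WHERE total = (SELECT MAX(total) FROM orders)

Result:
customer | total 
---------+-------
Hank     | 1723.7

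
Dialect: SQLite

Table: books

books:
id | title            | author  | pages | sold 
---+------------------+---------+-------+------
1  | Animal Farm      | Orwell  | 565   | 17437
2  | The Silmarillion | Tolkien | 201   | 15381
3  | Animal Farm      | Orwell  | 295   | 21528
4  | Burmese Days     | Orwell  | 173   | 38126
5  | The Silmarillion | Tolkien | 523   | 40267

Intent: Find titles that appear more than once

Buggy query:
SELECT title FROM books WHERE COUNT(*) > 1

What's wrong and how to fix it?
Bug: WHERE can't reference COUNT(*); aggregates are computed after WHERE

Fix: Group first, then use HAVING for the count condition

Corrected query:
SELECT title FROM books GROUP BY title HAVING COUNT(*) > 1

Result:
title           
----------------
Animal Farm     
The Silmarillion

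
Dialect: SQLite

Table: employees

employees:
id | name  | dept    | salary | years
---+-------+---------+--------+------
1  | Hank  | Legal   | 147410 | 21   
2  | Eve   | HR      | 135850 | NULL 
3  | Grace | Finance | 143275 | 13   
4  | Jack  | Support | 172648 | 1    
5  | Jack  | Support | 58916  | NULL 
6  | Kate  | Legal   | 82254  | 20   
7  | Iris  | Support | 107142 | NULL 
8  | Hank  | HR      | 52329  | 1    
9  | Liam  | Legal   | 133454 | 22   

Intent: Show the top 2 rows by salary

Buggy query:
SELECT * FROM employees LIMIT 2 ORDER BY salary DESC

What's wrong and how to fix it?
Bug: ORDER BY cannot follow LIMIT; LIMIT is the final clause

Fix: Sort with ORDER BY, then apply LIMIT

Corrected query:
SELECT * FROM employees ORDER BY salary DESC LIMIT 2

Result:
id | name | dept    | salary | years
---+------+---------+--------+------
4  | Jack | Support | 172648 | 1    
1  | Hank | Legal   | 147410 | 21   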